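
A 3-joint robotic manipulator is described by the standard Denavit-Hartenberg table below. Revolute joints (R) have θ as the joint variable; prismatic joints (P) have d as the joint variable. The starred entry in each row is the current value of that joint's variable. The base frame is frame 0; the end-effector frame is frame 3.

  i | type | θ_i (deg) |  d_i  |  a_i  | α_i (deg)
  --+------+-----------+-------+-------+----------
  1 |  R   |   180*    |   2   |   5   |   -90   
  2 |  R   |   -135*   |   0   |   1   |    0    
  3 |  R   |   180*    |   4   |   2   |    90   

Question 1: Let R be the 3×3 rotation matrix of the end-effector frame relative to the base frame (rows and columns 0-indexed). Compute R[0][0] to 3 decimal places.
-0.707

End-effector x-axis (col 0 of R) = (-0.7071,0.0000,-0.7071)
R[0][0] = -0.7071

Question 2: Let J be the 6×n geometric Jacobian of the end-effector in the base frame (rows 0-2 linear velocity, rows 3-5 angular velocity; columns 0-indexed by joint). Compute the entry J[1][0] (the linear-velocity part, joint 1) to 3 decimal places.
axis z_0 = ẑ; lever o_n−o_0 = (-5.7071,-4.0000,1.2929)
cross product → J_v[:, 0] = (4.0000,-5.7071,0.0000)
J_ω[:, 0] = z_0
entry J[1][0] = -5.7071

-5.707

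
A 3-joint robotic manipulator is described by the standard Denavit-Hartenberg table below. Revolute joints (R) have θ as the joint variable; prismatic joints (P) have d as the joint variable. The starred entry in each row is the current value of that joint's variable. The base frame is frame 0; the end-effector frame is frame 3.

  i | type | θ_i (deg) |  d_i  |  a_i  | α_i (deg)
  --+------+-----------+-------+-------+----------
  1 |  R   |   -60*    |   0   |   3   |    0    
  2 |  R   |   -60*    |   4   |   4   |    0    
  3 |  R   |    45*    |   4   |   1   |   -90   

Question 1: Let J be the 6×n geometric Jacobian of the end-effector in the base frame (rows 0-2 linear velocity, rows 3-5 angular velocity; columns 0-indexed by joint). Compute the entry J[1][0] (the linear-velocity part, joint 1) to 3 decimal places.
-0.241

axis z_0 = ẑ; lever o_n−o_0 = (-0.2412,-7.0281,8.0000)
cross product → J_v[:, 0] = (7.0281,-0.2412,0.0000)
J_ω[:, 0] = z_0
entry J[1][0] = -0.2412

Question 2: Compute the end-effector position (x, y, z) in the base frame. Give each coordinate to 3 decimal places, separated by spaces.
-0.241 -7.028 8.000

after link 1: o_1 = (1.5000, -2.5981, 0.0000)
after link 2: o_2 = (-0.5000, -6.0622, 4.0000)
after link 3: o_3 = (-0.2412, -7.0281, 8.0000)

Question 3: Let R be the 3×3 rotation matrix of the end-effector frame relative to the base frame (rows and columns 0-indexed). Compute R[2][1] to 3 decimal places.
-1.000

End-effector y-axis (col 1 of R) = (0.0000,0.0000,-1.0000)
R[2][1] = -1.0000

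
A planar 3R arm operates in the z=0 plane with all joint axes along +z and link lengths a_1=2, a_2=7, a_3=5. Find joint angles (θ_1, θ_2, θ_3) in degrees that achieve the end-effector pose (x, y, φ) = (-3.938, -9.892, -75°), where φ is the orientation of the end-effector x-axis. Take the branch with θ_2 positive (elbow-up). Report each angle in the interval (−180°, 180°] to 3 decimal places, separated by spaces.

150.005 89.995 45.000

wrist centre = target − a_3·(cos φ, sin φ) = (-5.2321, -5.0624)
cos θ_2 = (53.0024−2²−7²)/(2·2·7) = 0.0001; θ_2 = 89.9950° (elbow-up)
β = atan2(-5.0624,-5.2321) = -135.9445°; ψ = atan2(7.0000,2.0006) = 74.0500°
θ_1 = β − ψ = -209.9946°
θ_3 = φ − θ_1 − θ_2 = 44.9995° (wrapped to (-180°,180°])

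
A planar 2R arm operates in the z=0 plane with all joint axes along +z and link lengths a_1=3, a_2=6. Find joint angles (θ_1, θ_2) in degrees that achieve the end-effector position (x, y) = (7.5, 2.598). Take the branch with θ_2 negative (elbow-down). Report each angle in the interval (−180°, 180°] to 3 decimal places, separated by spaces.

60.000 -60.001

cos θ_2 = (62.9996−3²−6²)/(2·3·6) = 0.5000; θ_2 = -60.0007° (elbow-down)
β = atan2(2.5980,7.5000) = 19.1061°; ψ = atan2(-5.1962,5.9999) = -40.8939°
θ_1 = β − ψ = 60.0000°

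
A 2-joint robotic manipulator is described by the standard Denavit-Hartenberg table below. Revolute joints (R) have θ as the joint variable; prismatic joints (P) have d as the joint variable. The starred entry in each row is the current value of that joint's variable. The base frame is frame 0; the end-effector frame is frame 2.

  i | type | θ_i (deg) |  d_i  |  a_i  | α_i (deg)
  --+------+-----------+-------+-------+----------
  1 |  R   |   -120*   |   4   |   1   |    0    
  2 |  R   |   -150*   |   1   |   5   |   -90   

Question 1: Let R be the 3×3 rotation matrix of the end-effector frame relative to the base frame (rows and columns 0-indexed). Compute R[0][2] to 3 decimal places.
End-effector z-axis (col 2 of R) = (-1.0000,-0.0000,0.0000)
R[0][2] = -1.0000

-1.000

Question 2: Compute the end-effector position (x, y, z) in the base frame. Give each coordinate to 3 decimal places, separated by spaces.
after link 1: o_1 = (-0.5000, -0.8660, 4.0000)
after link 2: o_2 = (-0.5000, 4.1340, 5.0000)

-0.500 4.134 5.000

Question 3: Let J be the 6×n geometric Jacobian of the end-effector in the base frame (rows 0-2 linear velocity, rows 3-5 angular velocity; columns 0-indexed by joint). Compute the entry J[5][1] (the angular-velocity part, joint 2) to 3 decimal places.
1.000

axis z_1 = (0.0000,0.0000,1.0000); lever o_n−o_1 = (-0.0000,5.0000,1.0000)
cross product → J_v[:, 1] = (-5.0000,-0.0000,0.0000)
J_ω[:, 1] = z_1
entry J[5][1] = 1.0000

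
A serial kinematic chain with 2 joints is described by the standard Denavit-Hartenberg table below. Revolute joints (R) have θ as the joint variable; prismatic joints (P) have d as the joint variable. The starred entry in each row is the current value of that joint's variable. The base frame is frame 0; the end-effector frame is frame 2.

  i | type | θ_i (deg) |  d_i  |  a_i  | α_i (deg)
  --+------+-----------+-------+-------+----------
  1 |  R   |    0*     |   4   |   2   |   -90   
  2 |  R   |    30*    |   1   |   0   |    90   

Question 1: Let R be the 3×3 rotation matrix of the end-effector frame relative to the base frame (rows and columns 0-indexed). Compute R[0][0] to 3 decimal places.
0.866

End-effector x-axis (col 0 of R) = (0.8660,0.0000,-0.5000)
R[0][0] = 0.8660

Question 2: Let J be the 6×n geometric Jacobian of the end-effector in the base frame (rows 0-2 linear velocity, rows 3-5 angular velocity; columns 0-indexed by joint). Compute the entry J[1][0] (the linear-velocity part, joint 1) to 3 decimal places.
axis z_0 = ẑ; lever o_n−o_0 = (2.0000,1.0000,4.0000)
cross product → J_v[:, 0] = (-1.0000,2.0000,0.0000)
J_ω[:, 0] = z_0
entry J[1][0] = 2.0000

2.000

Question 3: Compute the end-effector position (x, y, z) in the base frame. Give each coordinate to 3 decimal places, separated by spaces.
after link 1: o_1 = (2.0000, 0.0000, 4.0000)
after link 2: o_2 = (2.0000, 1.0000, 4.0000)

2.000 1.000 4.000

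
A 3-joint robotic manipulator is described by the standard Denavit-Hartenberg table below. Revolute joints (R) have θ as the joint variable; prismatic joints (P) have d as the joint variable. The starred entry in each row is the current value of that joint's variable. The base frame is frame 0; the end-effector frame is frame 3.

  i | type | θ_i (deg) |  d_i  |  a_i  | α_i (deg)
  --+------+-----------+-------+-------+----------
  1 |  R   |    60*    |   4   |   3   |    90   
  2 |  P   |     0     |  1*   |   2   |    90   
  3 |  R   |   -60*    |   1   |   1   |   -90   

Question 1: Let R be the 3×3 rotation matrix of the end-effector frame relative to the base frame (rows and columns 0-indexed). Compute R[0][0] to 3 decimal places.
End-effector x-axis (col 0 of R) = (-0.5000,0.8660,-0.0000)
R[0][0] = -0.5000

-0.500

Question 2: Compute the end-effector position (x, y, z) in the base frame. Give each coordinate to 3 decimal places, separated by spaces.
2.866 4.696 3.000

after link 1: o_1 = (1.5000, 2.5981, 4.0000)
after link 2: o_2 = (3.3660, 3.8301, 4.0000)
after link 3: o_3 = (2.8660, 4.6962, 3.0000)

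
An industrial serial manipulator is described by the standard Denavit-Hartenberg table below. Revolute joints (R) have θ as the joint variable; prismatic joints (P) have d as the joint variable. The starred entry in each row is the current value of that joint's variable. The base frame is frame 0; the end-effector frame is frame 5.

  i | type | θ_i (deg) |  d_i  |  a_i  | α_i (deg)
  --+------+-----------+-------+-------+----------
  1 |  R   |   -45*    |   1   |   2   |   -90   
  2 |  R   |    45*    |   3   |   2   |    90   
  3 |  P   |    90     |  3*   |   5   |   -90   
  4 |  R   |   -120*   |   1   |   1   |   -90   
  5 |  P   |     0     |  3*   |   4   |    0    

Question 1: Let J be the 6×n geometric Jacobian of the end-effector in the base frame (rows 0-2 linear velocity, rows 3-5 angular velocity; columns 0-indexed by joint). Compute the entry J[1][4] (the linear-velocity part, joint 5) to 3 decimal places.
0.362

prismatic axis z_4 = (0.8624,0.3624,0.3536)
J_v[:, 4] = z_4; J_ω[:, 4] = (0,0,0)
entry J[1][4] = 0.3624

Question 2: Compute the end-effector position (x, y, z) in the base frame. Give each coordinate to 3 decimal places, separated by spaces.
12.055 -0.603 6.537

after link 1: o_1 = (1.4142, -1.4142, 1.0000)
after link 2: o_2 = (4.5355, -0.2929, -0.4142)
after link 3: o_3 = (9.5711, 1.7426, 1.7071)
after link 4: o_4 = (9.1505, 1.4561, 3.0266)
after link 5: o_5 = (12.0555, -0.6031, 6.5367)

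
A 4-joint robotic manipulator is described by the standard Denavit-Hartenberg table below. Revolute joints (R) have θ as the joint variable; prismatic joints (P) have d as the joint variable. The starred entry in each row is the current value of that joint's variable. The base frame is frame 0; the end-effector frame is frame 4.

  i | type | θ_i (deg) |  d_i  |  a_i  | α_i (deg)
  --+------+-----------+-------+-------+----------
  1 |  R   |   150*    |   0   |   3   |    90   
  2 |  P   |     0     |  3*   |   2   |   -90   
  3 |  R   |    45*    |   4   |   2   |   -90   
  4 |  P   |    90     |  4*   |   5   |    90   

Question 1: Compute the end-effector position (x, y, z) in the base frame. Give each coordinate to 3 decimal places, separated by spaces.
after link 1: o_1 = (-2.5981, 1.5000, 0.0000)
after link 2: o_2 = (-2.8301, 5.0981, 0.0000)
after link 3: o_3 = (-4.7620, 4.5804, 4.0000)
after link 4: o_4 = (-3.7267, 0.7167, -1.0000)

-3.727 0.717 -1.000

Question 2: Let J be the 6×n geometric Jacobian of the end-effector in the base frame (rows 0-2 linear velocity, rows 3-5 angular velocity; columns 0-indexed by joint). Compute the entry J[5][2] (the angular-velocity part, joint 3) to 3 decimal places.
1.000

axis z_2 = (0.0000,0.0000,1.0000); lever o_n−o_2 = (-0.8966,-4.3813,-1.0000)
cross product → J_v[:, 2] = (4.3813,-0.8966,0.0000)
J_ω[:, 2] = z_2
entry J[5][2] = 1.0000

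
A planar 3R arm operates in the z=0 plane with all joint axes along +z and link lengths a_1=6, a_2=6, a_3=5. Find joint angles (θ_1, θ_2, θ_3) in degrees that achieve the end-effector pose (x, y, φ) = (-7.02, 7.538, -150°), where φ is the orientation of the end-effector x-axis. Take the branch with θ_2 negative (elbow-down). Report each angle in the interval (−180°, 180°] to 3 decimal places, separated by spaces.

wrist centre = target − a_3·(cos φ, sin φ) = (-2.6899, 10.0380)
cos θ_2 = (107.9969−6²−6²)/(2·6·6) = 0.5000; θ_2 = -60.0029° (elbow-down)
β = atan2(10.0380,-2.6899) = 105.0011°; ψ = atan2(-5.1963,8.9997) = -30.0014°
θ_1 = β − ψ = 135.0025°
θ_3 = φ − θ_1 − θ_2 = 135.0004° (wrapped to (-180°,180°])

135.003 -60.003 135.000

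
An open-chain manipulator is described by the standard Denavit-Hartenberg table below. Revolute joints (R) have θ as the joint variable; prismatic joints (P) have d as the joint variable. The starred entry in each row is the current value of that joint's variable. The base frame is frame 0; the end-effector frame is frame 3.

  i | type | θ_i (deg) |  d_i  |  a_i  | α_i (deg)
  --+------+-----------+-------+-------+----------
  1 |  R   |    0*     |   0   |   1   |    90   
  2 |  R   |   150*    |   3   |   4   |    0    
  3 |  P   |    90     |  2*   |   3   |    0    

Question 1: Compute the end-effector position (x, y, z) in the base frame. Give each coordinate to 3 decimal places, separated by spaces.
after link 1: o_1 = (1.0000, 0.0000, 0.0000)
after link 2: o_2 = (-2.4641, -3.0000, 2.0000)
after link 3: o_3 = (-3.9641, -5.0000, -0.5981)

-3.964 -5.000 -0.598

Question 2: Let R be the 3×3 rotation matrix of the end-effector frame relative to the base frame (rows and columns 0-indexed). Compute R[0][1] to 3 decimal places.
End-effector y-axis (col 1 of R) = (0.8660,-0.0000,-0.5000)
R[0][1] = 0.8660

0.866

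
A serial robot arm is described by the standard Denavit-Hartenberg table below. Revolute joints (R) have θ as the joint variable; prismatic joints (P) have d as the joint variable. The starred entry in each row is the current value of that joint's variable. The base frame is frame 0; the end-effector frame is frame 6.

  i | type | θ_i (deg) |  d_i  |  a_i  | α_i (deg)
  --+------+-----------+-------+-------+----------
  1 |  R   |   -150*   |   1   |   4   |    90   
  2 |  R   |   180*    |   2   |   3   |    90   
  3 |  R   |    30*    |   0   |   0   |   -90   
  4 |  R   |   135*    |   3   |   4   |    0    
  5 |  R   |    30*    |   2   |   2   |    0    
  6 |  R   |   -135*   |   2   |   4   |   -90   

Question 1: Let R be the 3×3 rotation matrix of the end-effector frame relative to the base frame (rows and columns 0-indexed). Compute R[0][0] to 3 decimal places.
0.433

End-effector x-axis (col 0 of R) = (0.4330,0.7500,-0.5000)
R[0][0] = 0.4330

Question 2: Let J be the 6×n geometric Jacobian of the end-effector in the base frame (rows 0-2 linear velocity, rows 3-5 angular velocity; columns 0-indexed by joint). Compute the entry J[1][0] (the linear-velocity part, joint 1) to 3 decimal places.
axis z_0 = ẑ; lever o_n−o_0 = (-8.5763,3.6095,-4.3461)
cross product → J_v[:, 0] = (-3.6095,-8.5763,0.0000)
J_ω[:, 0] = z_0
entry J[1][0] = -8.5763

-8.576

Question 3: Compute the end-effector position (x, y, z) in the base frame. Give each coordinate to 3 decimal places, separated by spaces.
-8.576 3.610 -4.346

after link 1: o_1 = (-3.4641, -2.0000, 1.0000)
after link 2: o_2 = (-1.8660, 1.2321, 1.0000)
after link 3: o_3 = (-1.8660, 1.2321, 1.0000)
after link 4: o_4 = (-5.8783, 0.2826, -1.8284)
after link 5: o_5 = (-8.5763, -0.3905, -2.3461)
after link 6: o_6 = (-8.5763, 3.6095, -4.3461)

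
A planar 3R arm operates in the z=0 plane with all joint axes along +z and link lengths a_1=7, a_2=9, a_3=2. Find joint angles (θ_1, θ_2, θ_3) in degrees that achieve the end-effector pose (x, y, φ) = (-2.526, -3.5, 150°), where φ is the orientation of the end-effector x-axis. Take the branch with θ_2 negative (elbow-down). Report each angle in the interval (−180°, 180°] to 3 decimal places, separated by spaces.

wrist centre = target − a_3·(cos φ, sin φ) = (-0.7939, -4.5000)
cos θ_2 = (20.8804−7²−9²)/(2·7·9) = -0.8660; θ_2 = -150.0004° (elbow-down)
β = atan2(-4.5000,-0.7939) = -100.0059°; ψ = atan2(-4.4999,-0.7943) = -100.0099°
θ_1 = β − ψ = 0.0040°
θ_3 = φ − θ_1 − θ_2 = -60.0036° (wrapped to (-180°,180°])

0.004 -150.000 -60.004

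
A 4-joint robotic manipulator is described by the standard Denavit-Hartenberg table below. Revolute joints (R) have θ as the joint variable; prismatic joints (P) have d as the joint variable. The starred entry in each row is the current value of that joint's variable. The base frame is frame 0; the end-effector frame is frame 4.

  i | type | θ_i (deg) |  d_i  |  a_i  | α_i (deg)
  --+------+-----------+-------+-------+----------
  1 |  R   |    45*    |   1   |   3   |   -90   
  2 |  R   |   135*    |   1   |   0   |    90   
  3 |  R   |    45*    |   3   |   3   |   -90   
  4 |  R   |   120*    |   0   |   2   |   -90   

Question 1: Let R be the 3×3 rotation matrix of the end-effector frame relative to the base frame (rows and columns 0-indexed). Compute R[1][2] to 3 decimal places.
0.123

End-effector z-axis (col 2 of R) = (0.9892,0.1232,0.0795)
R[1][2] = 0.1232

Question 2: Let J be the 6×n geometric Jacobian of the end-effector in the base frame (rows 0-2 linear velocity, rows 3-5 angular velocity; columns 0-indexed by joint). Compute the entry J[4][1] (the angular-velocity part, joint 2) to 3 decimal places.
0.707

axis z_1 = (-0.7071,0.7071,0.0000); lever o_n−o_1 = (-1.7802,1.6340,-1.8966)
cross product → J_v[:, 1] = (-1.3411,-1.3411,0.1034)
J_ω[:, 1] = z_1
entry J[4][1] = 0.7071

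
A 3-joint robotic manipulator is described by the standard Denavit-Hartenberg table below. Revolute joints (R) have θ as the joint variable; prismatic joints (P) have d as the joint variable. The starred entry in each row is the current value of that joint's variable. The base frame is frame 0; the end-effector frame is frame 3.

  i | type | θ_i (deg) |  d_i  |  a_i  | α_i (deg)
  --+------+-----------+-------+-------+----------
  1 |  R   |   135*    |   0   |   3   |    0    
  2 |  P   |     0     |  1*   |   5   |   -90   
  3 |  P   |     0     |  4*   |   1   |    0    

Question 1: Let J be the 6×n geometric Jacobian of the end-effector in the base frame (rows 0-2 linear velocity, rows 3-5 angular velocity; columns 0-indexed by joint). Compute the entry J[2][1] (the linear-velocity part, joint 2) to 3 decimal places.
prismatic axis z_1 = (0.0000,0.0000,1.0000)
J_v[:, 1] = z_1; J_ω[:, 1] = (0,0,0)
entry J[2][1] = 1.0000

1.000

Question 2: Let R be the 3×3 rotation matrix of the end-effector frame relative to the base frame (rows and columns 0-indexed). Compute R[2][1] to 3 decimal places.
End-effector y-axis (col 1 of R) = (-0.0000,-0.0000,-1.0000)
R[2][1] = -1.0000

-1.000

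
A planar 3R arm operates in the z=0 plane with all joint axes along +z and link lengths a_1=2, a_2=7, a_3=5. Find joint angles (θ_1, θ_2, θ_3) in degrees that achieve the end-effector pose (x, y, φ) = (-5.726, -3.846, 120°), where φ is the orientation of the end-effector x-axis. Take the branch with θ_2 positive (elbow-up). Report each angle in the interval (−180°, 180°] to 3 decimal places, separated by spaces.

wrist centre = target − a_3·(cos φ, sin φ) = (-3.2260, -8.1761)
cos θ_2 = (77.2561−2²−7²)/(2·2·7) = 0.8663; θ_2 = 29.9696° (elbow-up)
β = atan2(-8.1761,-3.2260) = -111.5324°; ψ = atan2(3.4968,8.0640) = 23.4429°
θ_1 = β − ψ = -134.9753°
θ_3 = φ − θ_1 − θ_2 = -134.9944° (wrapped to (-180°,180°])

-134.975 29.970 -134.994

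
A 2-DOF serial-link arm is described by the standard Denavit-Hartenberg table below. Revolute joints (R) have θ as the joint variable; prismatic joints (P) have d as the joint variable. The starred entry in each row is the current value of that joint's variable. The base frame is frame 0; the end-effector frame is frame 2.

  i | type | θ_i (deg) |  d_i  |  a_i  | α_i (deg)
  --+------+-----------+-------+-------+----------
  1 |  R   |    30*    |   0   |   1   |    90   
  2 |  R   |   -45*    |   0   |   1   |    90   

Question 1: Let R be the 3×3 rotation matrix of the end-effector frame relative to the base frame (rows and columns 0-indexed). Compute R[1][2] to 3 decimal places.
End-effector z-axis (col 2 of R) = (-0.6124,-0.3536,-0.7071)
R[1][2] = -0.3536

-0.354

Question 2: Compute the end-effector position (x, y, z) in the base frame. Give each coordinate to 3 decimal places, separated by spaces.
1.478 0.854 -0.707

after link 1: o_1 = (0.8660, 0.5000, 0.0000)
after link 2: o_2 = (1.4784, 0.8536, -0.7071)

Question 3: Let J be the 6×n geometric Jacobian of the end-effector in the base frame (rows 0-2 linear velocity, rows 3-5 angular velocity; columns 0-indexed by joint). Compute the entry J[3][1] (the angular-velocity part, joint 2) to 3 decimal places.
axis z_1 = (0.5000,-0.8660,0.0000); lever o_n−o_1 = (0.6124,0.3536,-0.7071)
cross product → J_v[:, 1] = (0.6124,0.3536,0.7071)
J_ω[:, 1] = z_1
entry J[3][1] = 0.5000

0.500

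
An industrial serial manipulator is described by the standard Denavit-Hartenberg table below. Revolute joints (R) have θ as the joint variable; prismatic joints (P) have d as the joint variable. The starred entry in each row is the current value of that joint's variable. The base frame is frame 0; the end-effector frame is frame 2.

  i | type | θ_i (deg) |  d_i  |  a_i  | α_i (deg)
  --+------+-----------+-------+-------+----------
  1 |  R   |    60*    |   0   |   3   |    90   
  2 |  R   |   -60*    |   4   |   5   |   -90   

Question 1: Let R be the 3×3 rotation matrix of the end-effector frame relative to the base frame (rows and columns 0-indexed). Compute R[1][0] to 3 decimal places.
0.433

End-effector x-axis (col 0 of R) = (0.2500,0.4330,-0.8660)
R[1][0] = 0.4330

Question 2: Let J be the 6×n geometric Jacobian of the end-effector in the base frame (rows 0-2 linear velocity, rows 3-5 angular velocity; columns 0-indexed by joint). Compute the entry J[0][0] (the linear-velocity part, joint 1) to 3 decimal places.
-2.763

axis z_0 = ẑ; lever o_n−o_0 = (6.2141,2.7631,-4.3301)
cross product → J_v[:, 0] = (-2.7631,6.2141,0.0000)
J_ω[:, 0] = z_0
entry J[0][0] = -2.7631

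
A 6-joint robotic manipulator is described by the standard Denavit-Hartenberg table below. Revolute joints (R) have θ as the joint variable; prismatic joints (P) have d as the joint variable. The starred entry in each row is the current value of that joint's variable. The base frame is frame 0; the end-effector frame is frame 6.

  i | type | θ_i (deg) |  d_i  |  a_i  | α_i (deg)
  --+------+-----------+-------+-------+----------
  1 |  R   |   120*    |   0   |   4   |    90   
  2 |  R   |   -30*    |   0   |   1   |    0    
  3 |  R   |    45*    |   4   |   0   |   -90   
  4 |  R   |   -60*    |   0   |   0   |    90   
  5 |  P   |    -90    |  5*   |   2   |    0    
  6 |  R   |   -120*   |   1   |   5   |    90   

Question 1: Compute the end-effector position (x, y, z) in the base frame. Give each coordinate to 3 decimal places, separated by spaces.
4.001 -0.431 -1.922

after link 1: o_1 = (-2.0000, 3.4641, 0.0000)
after link 2: o_2 = (-2.4330, 4.2141, -0.5000)
after link 3: o_3 = (1.0311, 6.2141, -0.5000)
after link 4: o_4 = (1.0311, 6.2141, -0.5000)
after link 5: o_5 = (5.0286, 4.2902, -3.5526)
after link 6: o_6 = (4.0015, -0.4307, -1.9223)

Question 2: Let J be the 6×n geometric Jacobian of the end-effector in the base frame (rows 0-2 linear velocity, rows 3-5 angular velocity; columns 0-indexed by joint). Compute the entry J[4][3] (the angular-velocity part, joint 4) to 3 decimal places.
axis z_3 = (0.1294,-0.2241,0.9659); lever o_n−o_3 = (2.9704,-6.6448,-1.4223)
cross product → J_v[:, 3] = (6.7372,3.0532,-0.1941)
J_ω[:, 3] = z_3
entry J[4][3] = -0.2241

-0.224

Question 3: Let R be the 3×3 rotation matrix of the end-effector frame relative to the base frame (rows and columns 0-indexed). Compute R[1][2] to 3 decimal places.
0.232

End-effector z-axis (col 2 of R) = (0.3663,0.2315,0.9012)
R[1][2] = 0.2315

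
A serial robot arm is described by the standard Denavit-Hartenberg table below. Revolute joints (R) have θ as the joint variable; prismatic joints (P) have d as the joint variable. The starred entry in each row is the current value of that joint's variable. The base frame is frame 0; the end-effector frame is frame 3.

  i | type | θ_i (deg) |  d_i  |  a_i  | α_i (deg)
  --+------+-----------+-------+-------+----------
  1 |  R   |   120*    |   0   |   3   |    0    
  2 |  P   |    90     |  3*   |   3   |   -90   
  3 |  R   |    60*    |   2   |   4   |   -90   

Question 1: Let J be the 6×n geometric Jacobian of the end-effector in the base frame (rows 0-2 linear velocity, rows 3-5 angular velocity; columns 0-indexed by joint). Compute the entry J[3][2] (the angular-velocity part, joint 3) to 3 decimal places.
axis z_2 = (0.5000,-0.8660,0.0000); lever o_n−o_2 = (-0.7321,-2.7321,-3.4641)
cross product → J_v[:, 2] = (3.0000,1.7321,-2.0000)
J_ω[:, 2] = z_2
entry J[3][2] = 0.5000

0.500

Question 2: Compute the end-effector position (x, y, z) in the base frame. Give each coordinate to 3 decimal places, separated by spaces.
-4.830 -1.634 -0.464

after link 1: o_1 = (-1.5000, 2.5981, 0.0000)
after link 2: o_2 = (-4.0981, 1.0981, 3.0000)
after link 3: o_3 = (-4.8301, -1.6340, -0.4641)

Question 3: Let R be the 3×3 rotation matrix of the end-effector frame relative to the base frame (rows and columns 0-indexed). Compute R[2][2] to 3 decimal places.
-0.500

End-effector z-axis (col 2 of R) = (0.7500,0.4330,-0.5000)
R[2][2] = -0.5000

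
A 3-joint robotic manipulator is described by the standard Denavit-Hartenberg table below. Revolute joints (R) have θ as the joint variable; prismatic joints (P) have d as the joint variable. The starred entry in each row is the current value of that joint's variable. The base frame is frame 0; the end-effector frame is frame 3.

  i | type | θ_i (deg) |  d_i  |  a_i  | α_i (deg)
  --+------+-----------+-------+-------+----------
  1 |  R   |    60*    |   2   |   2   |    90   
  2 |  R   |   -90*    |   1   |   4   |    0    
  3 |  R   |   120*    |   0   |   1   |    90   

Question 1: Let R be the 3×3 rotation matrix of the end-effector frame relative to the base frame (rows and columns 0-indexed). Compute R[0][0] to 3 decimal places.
End-effector x-axis (col 0 of R) = (0.4330,0.7500,0.5000)
R[0][0] = 0.4330

0.433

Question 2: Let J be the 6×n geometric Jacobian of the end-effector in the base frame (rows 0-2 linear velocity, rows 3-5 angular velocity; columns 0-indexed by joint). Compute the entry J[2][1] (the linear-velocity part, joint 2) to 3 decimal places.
0.866

axis z_1 = (0.8660,-0.5000,0.0000); lever o_n−o_1 = (1.2990,0.2500,-3.5000)
cross product → J_v[:, 1] = (1.7500,3.0311,0.8660)
J_ω[:, 1] = z_1
entry J[2][1] = 0.8660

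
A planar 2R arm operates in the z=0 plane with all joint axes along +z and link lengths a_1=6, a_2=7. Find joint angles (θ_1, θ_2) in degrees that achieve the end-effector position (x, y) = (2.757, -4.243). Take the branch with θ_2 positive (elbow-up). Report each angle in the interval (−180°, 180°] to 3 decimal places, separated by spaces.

-135.005 134.999

cos θ_2 = (25.6041−6²−7²)/(2·6·7) = -0.7071; θ_2 = 134.9990° (elbow-up)
β = atan2(-4.2430,2.7570) = -56.9852°; ψ = atan2(4.9498,1.0503) = 78.0197°
θ_1 = β − ψ = -135.0049°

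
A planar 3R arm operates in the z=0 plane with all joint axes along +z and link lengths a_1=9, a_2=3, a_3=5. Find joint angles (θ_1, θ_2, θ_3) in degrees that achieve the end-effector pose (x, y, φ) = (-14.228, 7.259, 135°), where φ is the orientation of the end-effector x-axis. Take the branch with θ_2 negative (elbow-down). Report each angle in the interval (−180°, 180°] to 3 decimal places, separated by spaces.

171.596 -44.986 8.390

wrist centre = target − a_3·(cos φ, sin φ) = (-10.6925, 3.7235)
cos θ_2 = (128.1930−9²−3²)/(2·9·3) = 0.7073; θ_2 = -44.9861° (elbow-down)
β = atan2(3.7235,-10.6925) = 160.8002°; ψ = atan2(-2.1208,11.1218) = -10.7960°
θ_1 = β − ψ = 171.5962°
θ_3 = φ − θ_1 − θ_2 = 8.3899° (wrapped to (-180°,180°])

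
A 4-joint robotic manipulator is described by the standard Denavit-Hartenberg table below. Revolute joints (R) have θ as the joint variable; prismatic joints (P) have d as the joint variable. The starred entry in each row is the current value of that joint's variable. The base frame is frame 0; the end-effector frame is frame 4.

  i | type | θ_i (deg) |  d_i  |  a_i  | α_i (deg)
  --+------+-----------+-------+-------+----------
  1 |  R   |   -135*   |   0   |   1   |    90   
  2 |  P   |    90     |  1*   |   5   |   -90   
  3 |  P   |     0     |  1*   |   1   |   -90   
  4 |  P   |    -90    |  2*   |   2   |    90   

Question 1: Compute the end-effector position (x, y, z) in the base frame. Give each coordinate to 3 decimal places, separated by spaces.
2.121 0.707 6.000

after link 1: o_1 = (-0.7071, -0.7071, 0.0000)
after link 2: o_2 = (-1.4142, -0.0000, 5.0000)
after link 3: o_3 = (-0.7071, 0.7071, 6.0000)
after link 4: o_4 = (2.1213, 0.7071, 6.0000)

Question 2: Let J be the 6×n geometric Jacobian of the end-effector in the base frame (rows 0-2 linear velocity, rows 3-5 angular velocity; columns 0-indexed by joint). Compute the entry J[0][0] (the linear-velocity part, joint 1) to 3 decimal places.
-0.707

axis z_0 = ẑ; lever o_n−o_0 = (2.1213,0.7071,6.0000)
cross product → J_v[:, 0] = (-0.7071,2.1213,0.0000)
J_ω[:, 0] = z_0
entry J[0][0] = -0.7071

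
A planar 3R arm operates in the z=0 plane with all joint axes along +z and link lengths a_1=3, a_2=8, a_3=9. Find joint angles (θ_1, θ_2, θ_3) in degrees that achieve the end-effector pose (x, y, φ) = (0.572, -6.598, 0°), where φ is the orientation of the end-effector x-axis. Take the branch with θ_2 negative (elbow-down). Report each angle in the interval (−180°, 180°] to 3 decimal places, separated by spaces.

wrist centre = target − a_3·(cos φ, sin φ) = (-8.4280, -6.5980)
cos θ_2 = (114.5648−3²−8²)/(2·3·8) = 0.8659; θ_2 = -30.0106° (elbow-down)
β = atan2(-6.5980,-8.4280) = -141.9438°; ψ = atan2(-4.0013,9.9275) = -21.9520°
θ_1 = β − ψ = -119.9918°
θ_3 = φ − θ_1 − θ_2 = 150.0024° (wrapped to (-180°,180°])

-119.992 -30.011 150.002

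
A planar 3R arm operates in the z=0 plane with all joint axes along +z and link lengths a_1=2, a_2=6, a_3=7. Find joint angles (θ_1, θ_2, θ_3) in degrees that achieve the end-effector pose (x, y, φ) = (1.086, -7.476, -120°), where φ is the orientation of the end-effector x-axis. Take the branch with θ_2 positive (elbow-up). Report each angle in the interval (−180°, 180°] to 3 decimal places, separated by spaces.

wrist centre = target − a_3·(cos φ, sin φ) = (4.5860, -1.4138)
cos θ_2 = (23.0303−2²−6²)/(2·2·6) = -0.7071; θ_2 = 134.9971° (elbow-up)
β = atan2(-1.4138,4.5860) = -17.1341°; ψ = atan2(4.2429,-2.2424) = 117.8573°
θ_1 = β − ψ = -134.9913°
θ_3 = φ − θ_1 − θ_2 = -120.0058° (wrapped to (-180°,180°])

-134.991 134.997 -120.006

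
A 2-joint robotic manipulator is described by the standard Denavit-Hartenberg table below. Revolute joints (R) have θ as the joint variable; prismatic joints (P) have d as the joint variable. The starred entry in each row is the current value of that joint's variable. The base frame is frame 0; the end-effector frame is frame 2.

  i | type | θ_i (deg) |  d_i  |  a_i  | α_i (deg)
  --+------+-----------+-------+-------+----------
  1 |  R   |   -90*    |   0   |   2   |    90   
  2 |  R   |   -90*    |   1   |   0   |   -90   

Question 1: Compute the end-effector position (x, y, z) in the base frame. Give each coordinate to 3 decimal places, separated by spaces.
after link 1: o_1 = (0.0000, -2.0000, 0.0000)
after link 2: o_2 = (-1.0000, -2.0000, 0.0000)

-1.000 -2.000 0.000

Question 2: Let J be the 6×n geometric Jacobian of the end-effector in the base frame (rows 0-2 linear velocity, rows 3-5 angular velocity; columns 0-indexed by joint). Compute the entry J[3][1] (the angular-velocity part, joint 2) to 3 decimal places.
-1.000

axis z_1 = (-1.0000,-0.0000,0.0000); lever o_n−o_1 = (-1.0000,0.0000,0.0000)
cross product → J_v[:, 1] = (-0.0000,0.0000,-0.0000)
J_ω[:, 1] = z_1
entry J[3][1] = -1.0000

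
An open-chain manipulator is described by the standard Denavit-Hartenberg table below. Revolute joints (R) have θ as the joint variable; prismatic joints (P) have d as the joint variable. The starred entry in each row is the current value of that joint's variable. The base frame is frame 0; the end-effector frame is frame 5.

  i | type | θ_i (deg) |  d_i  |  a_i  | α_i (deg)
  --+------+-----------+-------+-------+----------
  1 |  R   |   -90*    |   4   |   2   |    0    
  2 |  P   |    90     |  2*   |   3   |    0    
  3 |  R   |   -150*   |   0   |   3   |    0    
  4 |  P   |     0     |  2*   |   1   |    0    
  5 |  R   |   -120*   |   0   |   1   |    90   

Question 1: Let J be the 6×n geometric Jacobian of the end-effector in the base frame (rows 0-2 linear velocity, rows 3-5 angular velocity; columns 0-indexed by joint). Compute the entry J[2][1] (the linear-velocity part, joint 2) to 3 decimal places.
1.000

prismatic axis z_1 = (0.0000,0.0000,1.0000)
J_v[:, 1] = z_1; J_ω[:, 1] = (0,0,0)
entry J[2][1] = 1.0000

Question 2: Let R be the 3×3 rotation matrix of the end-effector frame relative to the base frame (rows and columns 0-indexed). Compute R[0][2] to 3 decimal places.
1.000

End-effector z-axis (col 2 of R) = (1.0000,0.0000,0.0000)
R[0][2] = 1.0000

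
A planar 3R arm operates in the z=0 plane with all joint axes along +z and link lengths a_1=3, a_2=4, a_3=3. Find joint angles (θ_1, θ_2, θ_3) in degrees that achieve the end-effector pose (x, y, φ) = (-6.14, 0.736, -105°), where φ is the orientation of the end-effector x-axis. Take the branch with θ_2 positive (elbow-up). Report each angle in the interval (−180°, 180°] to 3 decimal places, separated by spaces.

wrist centre = target − a_3·(cos φ, sin φ) = (-5.3635, 3.6338)
cos θ_2 = (41.9719−3²−4²)/(2·3·4) = 0.7072; θ_2 = 44.9954° (elbow-up)
β = atan2(3.6338,-5.3635) = 145.8825°; ψ = atan2(2.8282,5.8287) = 25.8837°
θ_1 = β − ψ = 119.9988°
θ_3 = φ − θ_1 − θ_2 = 90.0058° (wrapped to (-180°,180°])

119.999 44.995 90.006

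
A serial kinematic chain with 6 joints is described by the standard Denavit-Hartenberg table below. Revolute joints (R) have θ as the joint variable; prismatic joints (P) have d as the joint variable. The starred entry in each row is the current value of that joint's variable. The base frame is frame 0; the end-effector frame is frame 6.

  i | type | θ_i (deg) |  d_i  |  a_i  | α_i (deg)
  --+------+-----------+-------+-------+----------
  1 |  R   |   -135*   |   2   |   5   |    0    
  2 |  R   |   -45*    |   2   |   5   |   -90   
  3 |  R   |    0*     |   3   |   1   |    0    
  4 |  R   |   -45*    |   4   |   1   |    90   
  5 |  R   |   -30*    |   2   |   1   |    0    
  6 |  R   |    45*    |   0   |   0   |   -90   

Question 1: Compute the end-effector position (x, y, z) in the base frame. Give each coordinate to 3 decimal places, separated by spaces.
after link 1: o_1 = (-3.5355, -3.5355, 2.0000)
after link 2: o_2 = (-8.5355, -3.5355, 4.0000)
after link 3: o_3 = (-9.5355, -6.5355, 4.0000)
after link 4: o_4 = (-10.2426, -10.5355, 4.7071)
after link 5: o_5 = (-9.4408, -10.0355, 6.7337)
after link 6: o_6 = (-9.4408, -10.0355, 6.7337)

-9.441 -10.036 6.734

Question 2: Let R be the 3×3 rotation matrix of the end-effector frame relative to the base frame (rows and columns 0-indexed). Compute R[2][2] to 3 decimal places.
End-effector z-axis (col 2 of R) = (0.1830,-0.9659,-0.1830)
R[2][2] = -0.1830

-0.183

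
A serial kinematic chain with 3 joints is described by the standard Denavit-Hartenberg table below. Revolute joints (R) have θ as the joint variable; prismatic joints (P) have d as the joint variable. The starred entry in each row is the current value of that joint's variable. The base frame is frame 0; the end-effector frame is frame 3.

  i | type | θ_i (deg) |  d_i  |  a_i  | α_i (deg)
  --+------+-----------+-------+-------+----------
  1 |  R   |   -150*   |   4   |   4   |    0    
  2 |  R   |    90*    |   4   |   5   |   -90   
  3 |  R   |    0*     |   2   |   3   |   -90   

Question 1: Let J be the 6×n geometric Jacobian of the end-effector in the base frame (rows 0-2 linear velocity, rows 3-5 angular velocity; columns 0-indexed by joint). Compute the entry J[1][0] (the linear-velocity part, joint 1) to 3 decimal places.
axis z_0 = ẑ; lever o_n−o_0 = (2.2679,-7.9282,8.0000)
cross product → J_v[:, 0] = (7.9282,2.2679,-0.0000)
J_ω[:, 0] = z_0
entry J[1][0] = 2.2679

2.268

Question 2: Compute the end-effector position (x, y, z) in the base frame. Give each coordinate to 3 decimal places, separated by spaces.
2.268 -7.928 8.000

after link 1: o_1 = (-3.4641, -2.0000, 4.0000)
after link 2: o_2 = (-0.9641, -6.3301, 8.0000)
after link 3: o_3 = (2.2679, -7.9282, 8.0000)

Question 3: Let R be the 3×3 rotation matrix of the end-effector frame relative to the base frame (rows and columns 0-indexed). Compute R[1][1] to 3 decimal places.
-0.500

End-effector y-axis (col 1 of R) = (-0.8660,-0.5000,-0.0000)
R[1][1] = -0.5000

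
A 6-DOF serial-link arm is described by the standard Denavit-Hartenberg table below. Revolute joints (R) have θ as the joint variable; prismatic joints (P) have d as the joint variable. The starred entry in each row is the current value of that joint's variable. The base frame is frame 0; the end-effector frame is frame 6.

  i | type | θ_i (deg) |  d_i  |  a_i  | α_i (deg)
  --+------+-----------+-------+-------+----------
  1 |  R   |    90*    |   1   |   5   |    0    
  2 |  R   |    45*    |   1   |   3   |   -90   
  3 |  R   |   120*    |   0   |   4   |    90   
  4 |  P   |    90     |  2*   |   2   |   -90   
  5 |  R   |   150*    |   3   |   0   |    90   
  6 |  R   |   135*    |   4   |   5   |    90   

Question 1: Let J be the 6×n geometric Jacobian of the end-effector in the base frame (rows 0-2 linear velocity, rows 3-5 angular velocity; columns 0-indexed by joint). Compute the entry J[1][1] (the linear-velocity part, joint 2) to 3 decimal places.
axis z_1 = (0.0000,0.0000,1.0000); lever o_n−o_1 = (-8.1972,-1.7898,3.0440)
cross product → J_v[:, 1] = (1.7898,-8.1972,0.0000)
J_ω[:, 1] = z_1
entry J[1][1] = -8.1972

-8.197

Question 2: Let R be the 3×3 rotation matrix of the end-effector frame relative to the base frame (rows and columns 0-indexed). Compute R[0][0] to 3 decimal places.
-0.900

End-effector x-axis (col 0 of R) = (-0.8995,0.0335,0.4356)
R[0][0] = -0.8995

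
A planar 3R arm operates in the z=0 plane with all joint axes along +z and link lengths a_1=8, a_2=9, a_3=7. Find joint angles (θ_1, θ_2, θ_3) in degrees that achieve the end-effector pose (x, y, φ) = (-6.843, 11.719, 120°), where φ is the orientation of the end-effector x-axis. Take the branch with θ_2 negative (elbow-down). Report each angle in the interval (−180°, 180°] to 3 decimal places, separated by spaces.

wrist centre = target − a_3·(cos φ, sin φ) = (-3.3430, 5.6568)
cos θ_2 = (43.1753−8²−9²)/(2·8·9) = -0.7071; θ_2 = -135.0008° (elbow-down)
β = atan2(5.6568,-3.3430) = 120.5817°; ψ = atan2(-6.3639,1.6360) = -75.5832°
θ_1 = β − ψ = 196.1649°
θ_3 = φ − θ_1 − θ_2 = 58.8358° (wrapped to (-180°,180°])

-163.835 -135.001 58.836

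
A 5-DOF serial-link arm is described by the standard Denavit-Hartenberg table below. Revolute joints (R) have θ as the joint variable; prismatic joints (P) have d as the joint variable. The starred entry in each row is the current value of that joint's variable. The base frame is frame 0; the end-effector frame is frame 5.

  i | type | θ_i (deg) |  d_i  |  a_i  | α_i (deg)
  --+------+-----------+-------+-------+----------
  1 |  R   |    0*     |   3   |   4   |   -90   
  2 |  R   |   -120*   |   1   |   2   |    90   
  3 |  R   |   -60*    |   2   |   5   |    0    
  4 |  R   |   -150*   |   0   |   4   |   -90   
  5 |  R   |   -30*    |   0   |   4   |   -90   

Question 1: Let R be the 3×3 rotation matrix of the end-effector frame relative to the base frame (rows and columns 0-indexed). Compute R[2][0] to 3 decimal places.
-0.900

End-effector x-axis (col 0 of R) = (-0.0580,0.4330,-0.8995)
R[2][0] = -0.8995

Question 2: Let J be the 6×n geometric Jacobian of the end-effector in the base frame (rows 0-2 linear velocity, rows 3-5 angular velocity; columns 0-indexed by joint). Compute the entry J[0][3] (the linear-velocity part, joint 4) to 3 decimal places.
axis z_3 = (-0.8660,0.0000,-0.5000); lever o_n−o_3 = (1.5000,3.7321,-6.5981)
cross product → J_v[:, 3] = (1.8660,-6.4641,-3.2321)
J_ω[:, 3] = z_3
entry J[0][3] = 1.8660

1.866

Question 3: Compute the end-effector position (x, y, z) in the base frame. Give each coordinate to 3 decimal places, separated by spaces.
after link 1: o_1 = (4.0000, 0.0000, 3.0000)
after link 2: o_2 = (3.0000, 1.0000, 4.7321)
after link 3: o_3 = (0.0179, -3.3301, 5.8971)
after link 4: o_4 = (1.7500, -1.3301, 2.8971)
after link 5: o_5 = (1.5179, 0.4019, -0.7010)

1.518 0.402 -0.701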